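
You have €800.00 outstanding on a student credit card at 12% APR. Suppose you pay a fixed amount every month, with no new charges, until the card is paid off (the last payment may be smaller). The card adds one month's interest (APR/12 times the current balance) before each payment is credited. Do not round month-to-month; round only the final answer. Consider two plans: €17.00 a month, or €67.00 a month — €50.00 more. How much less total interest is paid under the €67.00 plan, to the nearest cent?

Monthly rate r = 12%/12 = 1% = 0.01.
At €17.00/mo: n = ⌈−ln(1 − rB₀/P)/ln(1+r)⌉ = 64 payments (last €15.58); total interest = total paid − €800.00 = €286.58.
At €67.00/mo: 13 payments (last €52.25); total interest €56.25.
Interest saved = €286.58 − €56.25 = €230.33.

€230.33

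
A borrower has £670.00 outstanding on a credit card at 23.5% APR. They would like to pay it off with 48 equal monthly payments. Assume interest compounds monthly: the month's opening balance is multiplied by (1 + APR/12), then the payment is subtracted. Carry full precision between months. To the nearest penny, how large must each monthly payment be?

Monthly rate r = 23.5%/12 = 1.95833% = 0.0195833.
Level-payment amortization: P = B₀·r / (1 − (1+r)^(−n)) = 670.00·0.0195833 / (1 − 1.01958^(−48)).
Denominator 1 − (1+r)^(−48) = 0.60580685.
P = 13.1208 / 0.60580685 ≈ 21.66.

£21.66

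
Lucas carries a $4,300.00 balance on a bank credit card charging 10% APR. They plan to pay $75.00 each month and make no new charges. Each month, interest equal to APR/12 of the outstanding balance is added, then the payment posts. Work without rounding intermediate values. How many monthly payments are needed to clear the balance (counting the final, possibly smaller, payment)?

Monthly rate r = 10%/12 = 0.833333% = 0.00833333.
Recurrence: B ← B·(1+r) − $75.00.
Month 1: interest $35.83; balance after payment $4,260.83.
Month 2: interest $35.51; balance after payment $4,221.34.
Closed form: n = −ln(1 − rB₀/P)/ln(1+r) = −ln(0.52222)/ln(1.00833) ≈ 78.284, so the balance reaches zero during payment 79.

79 payments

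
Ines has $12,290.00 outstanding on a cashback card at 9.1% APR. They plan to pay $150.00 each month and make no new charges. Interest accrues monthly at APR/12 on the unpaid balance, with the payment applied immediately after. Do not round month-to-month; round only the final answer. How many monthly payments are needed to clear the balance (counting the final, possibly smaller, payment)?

Monthly rate r = 9.1%/12 = 0.758333% = 0.00758333.
Recurrence: B ← B·(1+r) − $150.00.
Month 1: interest $93.20; balance after payment $12,233.20.
Month 2: interest $92.77; balance after payment $12,175.97.
Closed form: n = −ln(1 − rB₀/P)/ln(1+r) = −ln(0.37867)/ln(1.00758) ≈ 128.540, so the balance reaches zero during payment 129.

129 months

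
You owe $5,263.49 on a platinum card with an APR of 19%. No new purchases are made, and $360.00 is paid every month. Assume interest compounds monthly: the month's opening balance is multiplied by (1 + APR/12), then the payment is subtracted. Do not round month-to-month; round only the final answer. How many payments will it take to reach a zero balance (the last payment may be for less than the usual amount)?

17 months

Monthly rate r = 19%/12 = 1.58333% = 0.0158333.
Recurrence: B ← B·(1+r) − $360.00.
Month 1: interest $83.34; balance after payment $4,986.83.
Month 2: interest $78.96; balance after payment $4,705.79.
Closed form: n = −ln(1 − rB₀/P)/ln(1+r) = −ln(0.7685)/ln(1.01583) ≈ 16.761, so the balance reaches zero during payment 17.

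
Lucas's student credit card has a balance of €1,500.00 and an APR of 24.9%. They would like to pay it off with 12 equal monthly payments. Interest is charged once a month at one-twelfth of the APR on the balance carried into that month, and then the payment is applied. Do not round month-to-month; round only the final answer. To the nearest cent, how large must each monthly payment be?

€142.49

Monthly rate r = 24.9%/12 = 2.075% = 0.02075.
Level-payment amortization: P = B₀·r / (1 − (1+r)^(−n)) = 1500.00·0.02075 / (1 − 1.02075^(−12)).
Denominator 1 − (1+r)^(−12) = 0.218430979.
P = 31.125 / 0.218430979 ≈ 142.49.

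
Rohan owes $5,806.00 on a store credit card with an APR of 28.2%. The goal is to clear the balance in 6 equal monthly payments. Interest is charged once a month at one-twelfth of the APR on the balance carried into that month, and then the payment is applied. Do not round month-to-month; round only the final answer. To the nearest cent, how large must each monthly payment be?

$1,048.80

Monthly rate r = 28.2%/12 = 2.35% = 0.0235.
Level-payment amortization: P = B₀·r / (1 − (1+r)^(−n)) = 5806.00·0.0235 / (1 − 1.0235^(−6)).
Denominator 1 − (1+r)^(−6) = 0.130092815.
P = 136.441 / 0.130092815 ≈ 1048.80.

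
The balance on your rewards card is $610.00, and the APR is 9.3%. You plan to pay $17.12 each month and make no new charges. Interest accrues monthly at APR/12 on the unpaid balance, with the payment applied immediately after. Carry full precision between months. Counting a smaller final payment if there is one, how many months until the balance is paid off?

42 payments

Monthly rate r = 9.3%/12 = 0.775% = 0.00775.
Recurrence: B ← B·(1+r) − $17.12.
Month 1: interest $4.73; balance after payment $597.61.
Month 2: interest $4.63; balance after payment $585.12.
Closed form: n = −ln(1 − rB₀/P)/ln(1+r) = −ln(0.72386)/ln(1.00775) ≈ 41.859, so the balance reaches zero during payment 42.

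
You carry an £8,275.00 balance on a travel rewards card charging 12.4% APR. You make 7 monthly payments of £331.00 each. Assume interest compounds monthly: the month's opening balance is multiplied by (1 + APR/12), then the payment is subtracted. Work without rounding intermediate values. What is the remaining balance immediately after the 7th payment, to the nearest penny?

Monthly rate r = 12.4%/12 = 1.03333% = 0.0103333.
Each month: B ← B·(1+r) − £331.00.
Month 1: interest £85.51; balance after payment £8,029.51.
Month 2: interest £82.97; balance after payment £7,781.48.
Month 3: interest £80.41; balance after payment £7,530.89.
Month 4: interest £77.82; balance after payment £7,277.71.
Month 5: interest £75.20; balance after payment £7,021.91.
Month 6: interest £72.56; balance after payment £6,763.47.
Month 7: interest £69.89; balance after payment £6,502.36.

£6,502.36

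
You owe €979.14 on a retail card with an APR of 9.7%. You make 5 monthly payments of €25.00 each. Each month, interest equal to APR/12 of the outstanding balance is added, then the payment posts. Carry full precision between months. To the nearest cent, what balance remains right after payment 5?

€892.32

Monthly rate r = 9.7%/12 = 0.808333% = 0.00808333.
Each month: B ← B·(1+r) − €25.00.
Month 1: interest €7.91; balance after payment €962.05.
Month 2: interest €7.78; balance after payment €944.83.
Month 3: interest €7.64; balance after payment €927.47.
Month 4: interest €7.50; balance after payment €909.97.
Month 5: interest €7.36; balance after payment €892.32.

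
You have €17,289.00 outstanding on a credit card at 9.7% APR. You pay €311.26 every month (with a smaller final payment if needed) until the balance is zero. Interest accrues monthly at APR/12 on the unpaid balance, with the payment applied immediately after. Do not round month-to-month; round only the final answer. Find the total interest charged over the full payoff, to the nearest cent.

Monthly rate r = 9.7%/12 = 0.808333% = 0.00808333.
Payoff takes n = ⌈−ln(1 − rB₀/P)/ln(1+r)⌉ = ⌈74.030⌉ = 75 payments; the last is €9.35.
Total paid = 74·€311.26 + €9.35 = €23,042.59.
Total interest = total paid − principal = €23,042.59 − €17,289.00 = €5,753.59.

€5,753.59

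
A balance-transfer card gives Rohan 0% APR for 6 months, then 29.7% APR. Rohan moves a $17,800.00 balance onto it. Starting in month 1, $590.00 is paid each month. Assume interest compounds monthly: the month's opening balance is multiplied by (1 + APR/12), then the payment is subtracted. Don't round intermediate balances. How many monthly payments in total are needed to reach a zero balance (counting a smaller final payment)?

Promo months 1–6 at r₀ = 0%/12 = 0; months 7+ at r₁ = 29.7%/12 = 0.02475.
After month 6 (no interest yet): B = $17,800.00 − 6·$590.00 = $14,260.00.
Then at r₁ with $590.00/mo: n₂ = −ln(1 − r₁·B/P)/ln(1+r₁) ≈ 37.29 → 38 more payments.

44 months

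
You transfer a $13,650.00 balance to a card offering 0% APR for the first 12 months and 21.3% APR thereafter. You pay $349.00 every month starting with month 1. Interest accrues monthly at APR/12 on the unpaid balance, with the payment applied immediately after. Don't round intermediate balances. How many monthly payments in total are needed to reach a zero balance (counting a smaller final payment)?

50 payments

Promo months 1–12 at r₀ = 0%/12 = 0; months 13+ at r₁ = 21.3%/12 = 0.01775.
After month 12 (no interest yet): B = $13,650.00 − 12·$349.00 = $9,462.00.
Then at r₁ with $349.00/mo: n₂ = −ln(1 − r₁·B/P)/ln(1+r₁) ≈ 37.30 → 38 more payments.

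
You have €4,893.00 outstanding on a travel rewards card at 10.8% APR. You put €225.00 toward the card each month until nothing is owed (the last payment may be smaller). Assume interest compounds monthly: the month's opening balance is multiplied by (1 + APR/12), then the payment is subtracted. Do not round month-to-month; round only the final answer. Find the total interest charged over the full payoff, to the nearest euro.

Monthly rate r = 10.8%/12 = 0.9% = 0.009.
Payoff takes n = ⌈−ln(1 − rB₀/P)/ln(1+r)⌉ = ⌈24.310⌉ = 25 payments; the last is €69.88.
Total paid = 24·€225.00 + €69.88 = €5,469.88.
Total interest = total paid − principal = €5,469.88 − €4,893.00 = €576.88.

€577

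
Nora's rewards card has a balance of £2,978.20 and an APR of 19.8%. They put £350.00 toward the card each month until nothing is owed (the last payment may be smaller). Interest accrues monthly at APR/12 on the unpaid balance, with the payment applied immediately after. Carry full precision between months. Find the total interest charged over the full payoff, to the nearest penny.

Monthly rate r = 19.8%/12 = 1.65% = 0.0165.
Payoff takes n = ⌈−ln(1 − rB₀/P)/ln(1+r)⌉ = ⌈9.244⌉ = 10 payments; the last is £86.10.
Total paid = 9·£350.00 + £86.10 = £3,236.10.
Total interest = total paid − principal = £3,236.10 − £2,978.20 = £257.90.

£257.90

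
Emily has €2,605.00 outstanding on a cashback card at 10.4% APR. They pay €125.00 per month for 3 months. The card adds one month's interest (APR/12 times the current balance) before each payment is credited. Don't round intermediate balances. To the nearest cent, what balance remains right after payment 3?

€2,295.06

Monthly rate r = 10.4%/12 = 0.866667% = 0.00866667.
Each month: B ← B·(1+r) − €125.00.
Month 1: interest €22.58; balance after payment €2,502.58.
Month 2: interest €21.69; balance after payment €2,399.27.
Month 3: interest €20.79; balance after payment €2,295.06.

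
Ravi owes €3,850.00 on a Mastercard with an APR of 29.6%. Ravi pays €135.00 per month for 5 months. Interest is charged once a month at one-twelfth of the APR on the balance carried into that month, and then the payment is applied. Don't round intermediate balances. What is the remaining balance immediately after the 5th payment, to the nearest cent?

€3,639.71

Monthly rate r = 29.6%/12 = 2.46667% = 0.0246667.
Each month: B ← B·(1+r) − €135.00.
Month 1: interest €94.97; balance after payment €3,809.97.
Month 2: interest €93.98; balance after payment €3,768.95.
Month 3: interest €92.97; balance after payment €3,726.91.
Month 4: interest €91.93; balance after payment €3,683.84.
Month 5: interest €90.87; balance after payment €3,639.71.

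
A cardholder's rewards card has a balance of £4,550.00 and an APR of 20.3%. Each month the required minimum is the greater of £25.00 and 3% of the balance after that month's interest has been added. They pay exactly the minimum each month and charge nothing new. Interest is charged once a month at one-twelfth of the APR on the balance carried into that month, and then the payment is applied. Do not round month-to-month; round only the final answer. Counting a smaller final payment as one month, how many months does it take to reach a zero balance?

174 months

Monthly rate r = 20.3%/12 = 1.69167% = 0.0169167.
While 3% of the post-interest balance exceeds £25.00, each month B ← (B·(1+r))·(1 − 0.03), i.e. B shrinks by the factor (1+r)·0.97 = 0.98641.
This holds for months 1–126. Entering month 127 the balance is £811.35; 3% of the post-interest balance is now below £25.00, so the flat £25.00 minimum applies from here.
From month 127 a fixed £25.00 at rate r clears £811.35 in 48 more payments. Total: 126 + 48 = 174 months.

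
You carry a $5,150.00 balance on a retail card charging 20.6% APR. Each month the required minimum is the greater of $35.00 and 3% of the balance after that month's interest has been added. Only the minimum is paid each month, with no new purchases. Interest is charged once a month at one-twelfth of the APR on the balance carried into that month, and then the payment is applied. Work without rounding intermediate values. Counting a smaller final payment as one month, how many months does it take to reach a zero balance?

161 months

Monthly rate r = 20.6%/12 = 1.71667% = 0.0171667.
While 3% of the post-interest balance exceeds $35.00, each month B ← (B·(1+r))·(1 − 0.03), i.e. B shrinks by the factor (1+r)·0.97 = 0.98665.
This holds for months 1–112. Entering month 113 the balance is $1,143.30; 3% of the post-interest balance is now below $35.00, so the flat $35.00 minimum applies from here.
From month 113 a fixed $35.00 at rate r clears $1,143.30 in 49 more payments. Total: 112 + 49 = 161 months.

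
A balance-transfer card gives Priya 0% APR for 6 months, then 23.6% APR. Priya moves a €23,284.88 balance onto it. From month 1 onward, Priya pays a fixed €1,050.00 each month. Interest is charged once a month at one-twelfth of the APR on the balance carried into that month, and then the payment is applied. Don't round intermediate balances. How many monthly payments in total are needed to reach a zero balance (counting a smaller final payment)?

26 payments

Promo months 1–6 at r₀ = 0%/12 = 0; months 7+ at r₁ = 23.6%/12 = 0.0196667.
After month 6 (no interest yet): B = €23,284.88 − 6·€1,050.00 = €16,984.88.
Then at r₁ with €1,050.00/mo: n₂ = −ln(1 − r₁·B/P)/ln(1+r₁) ≈ 19.66 → 20 more payments.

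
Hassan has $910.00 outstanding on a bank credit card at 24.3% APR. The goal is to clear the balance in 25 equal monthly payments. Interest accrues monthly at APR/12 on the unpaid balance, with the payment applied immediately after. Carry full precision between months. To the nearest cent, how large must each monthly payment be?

Monthly rate r = 24.3%/12 = 2.025% = 0.02025.
Level-payment amortization: P = B₀·r / (1 − (1+r)^(−n)) = 910.00·0.02025 / (1 − 1.02025^(−25)).
Denominator 1 − (1+r)^(−25) = 0.394192126.
P = 18.4275 / 0.394192126 ≈ 46.75.

$46.75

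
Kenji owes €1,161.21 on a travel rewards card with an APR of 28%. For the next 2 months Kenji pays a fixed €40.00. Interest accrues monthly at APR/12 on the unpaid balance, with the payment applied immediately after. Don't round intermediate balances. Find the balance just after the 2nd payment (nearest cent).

Monthly rate r = 28%/12 = 2.33333% = 0.0233333.
Each month: B ← B·(1+r) − €40.00.
Month 1: interest €27.09; balance after payment €1,148.30.
Month 2: interest €26.79; balance after payment €1,135.10.

€1,135.10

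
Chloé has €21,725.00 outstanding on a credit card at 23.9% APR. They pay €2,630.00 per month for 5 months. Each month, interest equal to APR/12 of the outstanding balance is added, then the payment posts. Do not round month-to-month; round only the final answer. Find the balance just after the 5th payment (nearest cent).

€10,292.01

Monthly rate r = 23.9%/12 = 1.99167% = 0.0199167.
Each month: B ← B·(1+r) − €2,630.00.
Month 1: interest €432.69; balance after payment €19,527.69.
Month 2: interest €388.93; balance after payment €17,286.62.
Month 3: interest €344.29; balance after payment €15,000.91.
Month 4: interest €298.77; balance after payment €12,669.68.
Month 5: interest €252.34; balance after payment €10,292.01.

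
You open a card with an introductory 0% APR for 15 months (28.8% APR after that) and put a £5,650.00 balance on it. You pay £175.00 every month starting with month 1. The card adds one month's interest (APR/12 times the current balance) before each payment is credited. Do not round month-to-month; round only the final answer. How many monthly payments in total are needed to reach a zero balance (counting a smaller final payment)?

38 payments

Promo months 1–15 at r₀ = 0%/12 = 0; months 16+ at r₁ = 28.8%/12 = 0.024.
After month 15 (no interest yet): B = £5,650.00 − 15·£175.00 = £3,025.00.
Then at r₁ with £175.00/mo: n₂ = −ln(1 − r₁·B/P)/ln(1+r₁) ≈ 22.60 → 23 more payments.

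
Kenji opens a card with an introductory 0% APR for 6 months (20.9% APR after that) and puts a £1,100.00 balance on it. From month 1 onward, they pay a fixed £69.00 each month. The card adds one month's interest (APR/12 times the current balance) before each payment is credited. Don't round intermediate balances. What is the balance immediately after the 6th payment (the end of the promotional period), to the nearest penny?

Promo months 1–6 at r₀ = 0%/12 = 0; months 7+ at r₁ = 20.9%/12 = 0.0174167.
After month 6 (no interest yet): B = £1,100.00 − 6·£69.00 = £686.00.

£686.00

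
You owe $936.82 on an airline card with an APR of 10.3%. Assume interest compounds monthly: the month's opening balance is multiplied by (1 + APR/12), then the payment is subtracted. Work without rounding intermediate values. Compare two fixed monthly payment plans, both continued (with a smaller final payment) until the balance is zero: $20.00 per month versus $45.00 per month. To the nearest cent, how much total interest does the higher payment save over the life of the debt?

$166.92

Monthly rate r = 10.3%/12 = 0.858333% = 0.00858333.
At $20.00/mo: n = ⌈−ln(1 − rB₀/P)/ln(1+r)⌉ = 61 payments (last $3.40); total interest = total paid − $936.82 = $266.58.
At $45.00/mo: 24 payments (last $1.48); total interest $99.66.
Interest saved = $266.58 − $99.66 = $166.92.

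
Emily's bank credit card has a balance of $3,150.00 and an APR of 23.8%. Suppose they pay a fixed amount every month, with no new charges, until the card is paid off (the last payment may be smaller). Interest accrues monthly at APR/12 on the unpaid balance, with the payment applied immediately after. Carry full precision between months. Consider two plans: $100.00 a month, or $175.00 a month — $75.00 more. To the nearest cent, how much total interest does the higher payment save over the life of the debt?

$1,055.42

Monthly rate r = 23.8%/12 = 1.98333% = 0.0198333.
At $100.00/mo: n = ⌈−ln(1 − rB₀/P)/ln(1+r)⌉ = 50 payments (last $90.93); total interest = total paid − $3,150.00 = $1,840.93.
At $175.00/mo: 23 payments (last $85.51); total interest $785.51.
Interest saved = $1,840.93 − $785.51 = $1,055.42.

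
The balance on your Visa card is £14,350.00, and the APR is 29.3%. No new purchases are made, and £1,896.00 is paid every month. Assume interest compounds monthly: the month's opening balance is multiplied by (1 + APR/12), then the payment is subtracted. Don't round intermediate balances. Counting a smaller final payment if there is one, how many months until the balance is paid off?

Monthly rate r = 29.3%/12 = 2.44167% = 0.0244167.
Recurrence: B ← B·(1+r) − £1,896.00.
Month 1: interest £350.38; balance after payment £12,804.38.
Month 2: interest £312.64; balance after payment £11,221.02.
Closed form: n = −ln(1 − rB₀/P)/ln(1+r) = −ln(0.8152)/ln(1.02442) ≈ 8.470, so the balance reaches zero during payment 9.

9 payments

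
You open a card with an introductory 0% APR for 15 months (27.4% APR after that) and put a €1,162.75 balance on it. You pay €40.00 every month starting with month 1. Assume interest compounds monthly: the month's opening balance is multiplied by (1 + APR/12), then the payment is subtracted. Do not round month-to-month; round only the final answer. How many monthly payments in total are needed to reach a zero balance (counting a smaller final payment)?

Promo months 1–15 at r₀ = 0%/12 = 0; months 16+ at r₁ = 27.4%/12 = 0.0228333.
After month 15 (no interest yet): B = €1,162.75 − 15·€40.00 = €562.75.
Then at r₁ with €40.00/mo: n₂ = −ln(1 − r₁·B/P)/ln(1+r₁) ≈ 17.16 → 18 more payments.

33 months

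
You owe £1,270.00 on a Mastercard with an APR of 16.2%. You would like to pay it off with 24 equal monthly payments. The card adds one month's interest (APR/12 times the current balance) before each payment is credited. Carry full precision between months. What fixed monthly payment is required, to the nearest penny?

Monthly rate r = 16.2%/12 = 1.35% = 0.0135.
Level-payment amortization: P = B₀·r / (1 − (1+r)^(−n)) = 1270.00·0.0135 / (1 − 1.0135^(−24)).
Denominator 1 − (1+r)^(−24) = 0.275180402.
P = 17.145 / 0.275180402 ≈ 62.30.

£62.30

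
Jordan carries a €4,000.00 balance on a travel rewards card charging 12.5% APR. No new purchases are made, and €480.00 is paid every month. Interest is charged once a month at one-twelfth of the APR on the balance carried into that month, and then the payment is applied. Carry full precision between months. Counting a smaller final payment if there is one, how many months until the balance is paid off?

9 months

Monthly rate r = 12.5%/12 = 1.04167% = 0.0104167.
Recurrence: B ← B·(1+r) − €480.00.
Month 1: interest €41.67; balance after payment €3,561.67.
Month 2: interest €37.10; balance after payment €3,118.77.
Closed form: n = −ln(1 − rB₀/P)/ln(1+r) = −ln(0.91319)/ln(1.01042) ≈ 8.763, so the balance reaches zero during payment 9.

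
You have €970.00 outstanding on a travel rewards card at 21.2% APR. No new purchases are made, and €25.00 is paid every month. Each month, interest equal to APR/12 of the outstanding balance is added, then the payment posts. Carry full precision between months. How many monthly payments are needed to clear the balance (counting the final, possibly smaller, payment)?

Monthly rate r = 21.2%/12 = 1.76667% = 0.0176667.
Recurrence: B ← B·(1+r) − €25.00.
Month 1: interest €17.14; balance after payment €962.14.
Month 2: interest €17.00; balance after payment €954.13.
Closed form: n = −ln(1 − rB₀/P)/ln(1+r) = −ln(0.31453)/ln(1.01767) ≈ 66.048, so the balance reaches zero during payment 67.

67 months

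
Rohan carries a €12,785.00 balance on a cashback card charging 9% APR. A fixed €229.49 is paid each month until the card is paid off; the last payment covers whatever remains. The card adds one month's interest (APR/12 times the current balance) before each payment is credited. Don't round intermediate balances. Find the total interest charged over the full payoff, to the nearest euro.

€3,831

Monthly rate r = 9%/12 = 0.75% = 0.0075.
Payoff takes n = ⌈−ln(1 − rB₀/P)/ln(1+r)⌉ = ⌈72.402⌉ = 73 payments; the last is €92.51.
Total paid = 72·€229.49 + €92.51 = €16,615.79.
Total interest = total paid − principal = €16,615.79 − €12,785.00 = €3,830.79.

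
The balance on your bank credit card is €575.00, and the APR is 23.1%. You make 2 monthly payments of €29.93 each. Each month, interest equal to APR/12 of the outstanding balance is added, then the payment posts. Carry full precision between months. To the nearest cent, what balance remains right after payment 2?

€536.91

Monthly rate r = 23.1%/12 = 1.925% = 0.01925.
Each month: B ← B·(1+r) − €29.93.
Month 1: interest €11.07; balance after payment €556.14.
Month 2: interest €10.71; balance after payment €536.91.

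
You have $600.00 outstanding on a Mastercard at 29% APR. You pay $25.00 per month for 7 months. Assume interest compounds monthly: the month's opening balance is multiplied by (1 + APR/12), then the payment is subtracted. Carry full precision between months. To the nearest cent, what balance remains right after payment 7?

Monthly rate r = 29%/12 = 2.41667% = 0.0241667.
Each month: B ← B·(1+r) − $25.00.
Month 1: interest $14.50; balance after payment $589.50.
Month 2: interest $14.25; balance after payment $578.75.
Month 3: interest $13.99; balance after payment $567.73.
Month 4: interest $13.72; balance after payment $556.45.
Month 5: interest $13.45; balance after payment $544.90.
Month 6: interest $13.17; balance after payment $533.07.
Month 7: interest $12.88; balance after payment $520.95.

$520.95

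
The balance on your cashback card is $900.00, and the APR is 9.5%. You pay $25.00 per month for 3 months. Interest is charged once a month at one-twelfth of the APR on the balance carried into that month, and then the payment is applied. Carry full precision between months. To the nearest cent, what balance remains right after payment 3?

Monthly rate r = 9.5%/12 = 0.791667% = 0.00791667.
Each month: B ← B·(1+r) − $25.00.
Month 1: interest $7.13; balance after payment $882.12.
Month 2: interest $6.98; balance after payment $864.11.
Month 3: interest $6.84; balance after payment $845.95.

$845.95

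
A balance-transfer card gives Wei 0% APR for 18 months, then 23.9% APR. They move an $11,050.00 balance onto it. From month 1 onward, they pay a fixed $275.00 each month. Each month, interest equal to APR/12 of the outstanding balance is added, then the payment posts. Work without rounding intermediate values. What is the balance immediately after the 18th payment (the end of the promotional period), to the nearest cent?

$6,100.00

Promo months 1–18 at r₀ = 0%/12 = 0; months 19+ at r₁ = 23.9%/12 = 0.0199167.
After month 18 (no interest yet): B = $11,050.00 − 18·$275.00 = $6,100.00.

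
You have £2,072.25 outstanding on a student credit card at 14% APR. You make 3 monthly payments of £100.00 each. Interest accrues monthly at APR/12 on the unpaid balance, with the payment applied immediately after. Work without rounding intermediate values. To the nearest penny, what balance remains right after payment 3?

£1,842.11

Monthly rate r = 14%/12 = 1.16667% = 0.0116667.
Each month: B ← B·(1+r) − £100.00.
Month 1: interest £24.18; balance after payment £1,996.43.
Month 2: interest £23.29; balance after payment £1,919.72.
Month 3: interest £22.40; balance after payment £1,842.11.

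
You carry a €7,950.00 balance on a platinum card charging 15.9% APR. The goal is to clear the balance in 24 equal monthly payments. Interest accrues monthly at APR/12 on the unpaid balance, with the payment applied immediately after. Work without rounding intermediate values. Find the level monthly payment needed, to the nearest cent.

Monthly rate r = 15.9%/12 = 1.325% = 0.01325.
Level-payment amortization: P = B₀·r / (1 − (1+r)^(−n)) = 7950.00·0.01325 / (1 − 1.01325^(−24)).
Denominator 1 − (1+r)^(−24) = 0.270876154.
P = 105.337 / 0.270876154 ≈ 388.88.

€388.88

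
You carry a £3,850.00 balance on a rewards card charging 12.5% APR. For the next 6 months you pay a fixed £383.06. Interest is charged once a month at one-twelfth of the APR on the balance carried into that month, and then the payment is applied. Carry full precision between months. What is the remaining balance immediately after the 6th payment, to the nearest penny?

£1,737.93

Monthly rate r = 12.5%/12 = 1.04167% = 0.0104167.
Each month: B ← B·(1+r) − £383.06.
Month 1: interest £40.10; balance after payment £3,507.04.
Month 2: interest £36.53; balance after payment £3,160.52.
Month 3: interest £32.92; balance after payment £2,810.38.
Month 4: interest £29.27; balance after payment £2,456.59.
Month 5: interest £25.59; balance after payment £2,099.12.
Month 6: interest £21.87; balance after payment £1,737.93.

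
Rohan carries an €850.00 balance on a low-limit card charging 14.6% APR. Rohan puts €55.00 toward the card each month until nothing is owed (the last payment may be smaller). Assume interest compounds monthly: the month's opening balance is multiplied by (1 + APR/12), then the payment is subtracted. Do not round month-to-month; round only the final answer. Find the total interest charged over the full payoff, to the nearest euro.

Monthly rate r = 14.6%/12 = 1.21667% = 0.0121667.
Payoff takes n = ⌈−ln(1 − rB₀/P)/ln(1+r)⌉ = ⌈17.224⌉ = 18 payments; the last is €12.37.
Total paid = 17·€55.00 + €12.37 = €947.37.
Total interest = total paid − principal = €947.37 − €850.00 = €97.37.

€97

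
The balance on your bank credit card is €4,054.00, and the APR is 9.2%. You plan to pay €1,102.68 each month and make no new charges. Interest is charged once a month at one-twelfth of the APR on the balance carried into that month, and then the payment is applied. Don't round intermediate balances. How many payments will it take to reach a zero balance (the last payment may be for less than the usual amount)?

Monthly rate r = 9.2%/12 = 0.766667% = 0.00766667.
Recurrence: B ← B·(1+r) − €1,102.68.
Month 1: interest €31.08; balance after payment €2,982.40.
Month 2: interest €22.87; balance after payment €1,902.59.
Month 3: interest €14.59; balance after payment €814.49.
Month 4: interest €6.24; balance after payment €0.00.

4 payments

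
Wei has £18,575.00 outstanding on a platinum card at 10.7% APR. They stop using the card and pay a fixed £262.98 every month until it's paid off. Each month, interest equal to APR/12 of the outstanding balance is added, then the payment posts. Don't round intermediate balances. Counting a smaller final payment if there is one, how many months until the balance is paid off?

Monthly rate r = 10.7%/12 = 0.891667% = 0.00891667.
Recurrence: B ← B·(1+r) − £262.98.
Month 1: interest £165.63; balance after payment £18,477.65.
Month 2: interest £164.76; balance after payment £18,379.43.
Closed form: n = −ln(1 − rB₀/P)/ln(1+r) = −ln(0.37019)/ln(1.00892) ≈ 111.943, so the balance reaches zero during payment 112.

112 payments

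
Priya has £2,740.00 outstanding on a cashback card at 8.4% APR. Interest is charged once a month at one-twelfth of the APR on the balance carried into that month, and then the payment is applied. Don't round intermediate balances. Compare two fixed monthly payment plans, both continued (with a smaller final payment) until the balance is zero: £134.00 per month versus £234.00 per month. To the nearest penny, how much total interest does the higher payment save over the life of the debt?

£98.49

Monthly rate r = 8.4%/12 = 0.7% = 0.007.
At £134.00/mo: n = ⌈−ln(1 − rB₀/P)/ln(1+r)⌉ = 23 payments (last £19.47); total interest = total paid − £2,740.00 = £227.47.
At £234.00/mo: 13 payments (last £60.98); total interest £128.98.
Interest saved = £227.47 − £128.98 = £98.49.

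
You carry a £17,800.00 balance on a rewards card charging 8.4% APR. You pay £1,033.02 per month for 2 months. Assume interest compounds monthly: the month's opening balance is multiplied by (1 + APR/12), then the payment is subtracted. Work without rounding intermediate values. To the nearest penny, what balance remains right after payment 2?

£15,976.80

Monthly rate r = 8.4%/12 = 0.7% = 0.007.
Each month: B ← B·(1+r) − £1,033.02.
Month 1: interest £124.60; balance after payment £16,891.58.
Month 2: interest £118.24; balance after payment £15,976.80.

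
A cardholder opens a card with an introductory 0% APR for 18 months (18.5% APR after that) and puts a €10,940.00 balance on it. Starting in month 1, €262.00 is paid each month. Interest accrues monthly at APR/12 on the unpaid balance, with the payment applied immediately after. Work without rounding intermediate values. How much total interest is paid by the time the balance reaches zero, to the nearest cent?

Promo months 1–18 at r₀ = 0%/12 = 0; months 19+ at r₁ = 18.5%/12 = 0.0154167.
After month 18 (no interest yet): B = €10,940.00 − 18·€262.00 = €6,224.00.
Then at r₁ with €262.00/mo: n₂ = −ln(1 − r₁·B/P)/ln(1+r₁) ≈ 29.81 → 30 more payments.
Total paid = 47·€262.00 + €212.72 = €12,526.72; interest = €12,526.72 − €10,940.00 = €1,586.72.

€1,586.72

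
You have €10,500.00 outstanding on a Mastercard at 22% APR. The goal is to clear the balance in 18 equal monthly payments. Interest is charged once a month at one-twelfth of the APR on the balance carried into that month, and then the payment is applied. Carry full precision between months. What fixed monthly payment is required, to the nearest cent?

€690.15

Monthly rate r = 22%/12 = 1.83333% = 0.0183333.
Level-payment amortization: P = B₀·r / (1 − (1+r)^(−n)) = 10500.00·0.0183333 / (1 − 1.01833^(−18)).
Denominator 1 − (1+r)^(−18) = 0.278924529.
P = 192.5 / 0.278924529 ≈ 690.15.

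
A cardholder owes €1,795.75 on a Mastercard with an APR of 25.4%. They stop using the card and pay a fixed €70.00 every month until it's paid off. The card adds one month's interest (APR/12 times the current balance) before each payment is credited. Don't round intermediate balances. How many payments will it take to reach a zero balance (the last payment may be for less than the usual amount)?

Monthly rate r = 25.4%/12 = 2.11667% = 0.0211667.
Recurrence: B ← B·(1+r) − €70.00.
Month 1: interest €38.01; balance after payment €1,763.76.
Month 2: interest €37.33; balance after payment €1,731.09.
Closed form: n = −ln(1 − rB₀/P)/ln(1+r) = −ln(0.457)/ln(1.02117) ≈ 37.386, so the balance reaches zero during payment 38.

38 payments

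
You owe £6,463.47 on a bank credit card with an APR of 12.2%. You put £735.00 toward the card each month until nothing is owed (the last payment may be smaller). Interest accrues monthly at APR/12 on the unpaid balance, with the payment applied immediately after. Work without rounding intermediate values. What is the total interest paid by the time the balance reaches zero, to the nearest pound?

Monthly rate r = 12.2%/12 = 1.01667% = 0.0101667.
Payoff takes n = ⌈−ln(1 − rB₀/P)/ln(1+r)⌉ = ⌈9.259⌉ = 10 payments; the last is £190.94.
Total paid = 9·£735.00 + £190.94 = £6,805.94.
Total interest = total paid − principal = £6,805.94 − £6,463.47 = £342.47.

£342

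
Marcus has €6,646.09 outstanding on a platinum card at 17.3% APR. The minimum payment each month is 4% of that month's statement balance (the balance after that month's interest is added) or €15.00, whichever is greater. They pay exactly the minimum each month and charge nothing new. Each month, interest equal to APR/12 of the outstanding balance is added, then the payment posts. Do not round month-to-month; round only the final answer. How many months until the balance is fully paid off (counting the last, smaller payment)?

Monthly rate r = 17.3%/12 = 1.44167% = 0.0144167.
While 4% of the post-interest balance exceeds €15.00, each month B ← (B·(1+r))·(1 − 0.04), i.e. B shrinks by the factor (1+r)·0.96 = 0.97384.
This holds for months 1–109. Entering month 110 the balance is €369.59; 4% of the post-interest balance is now below €15.00, so the flat €15.00 minimum applies from here.
From month 110 a fixed €15.00 at rate r clears €369.59 in 31 more payments. Total: 109 + 31 = 140 months.

140 months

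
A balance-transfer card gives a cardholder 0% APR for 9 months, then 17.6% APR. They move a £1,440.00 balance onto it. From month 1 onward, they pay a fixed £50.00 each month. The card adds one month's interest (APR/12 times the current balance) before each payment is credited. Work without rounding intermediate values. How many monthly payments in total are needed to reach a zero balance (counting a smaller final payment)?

Promo months 1–9 at r₀ = 0%/12 = 0; months 10+ at r₁ = 17.6%/12 = 0.0146667.
After month 9 (no interest yet): B = £1,440.00 − 9·£50.00 = £990.00.
Then at r₁ with £50.00/mo: n₂ = −ln(1 − r₁·B/P)/ln(1+r₁) ≈ 23.56 → 24 more payments.

33 payments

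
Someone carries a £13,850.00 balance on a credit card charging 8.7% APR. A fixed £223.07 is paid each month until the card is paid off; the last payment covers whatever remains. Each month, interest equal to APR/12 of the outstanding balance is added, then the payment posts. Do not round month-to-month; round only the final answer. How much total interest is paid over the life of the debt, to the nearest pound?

Monthly rate r = 8.7%/12 = 0.725% = 0.00725.
Payoff takes n = ⌈−ln(1 − rB₀/P)/ln(1+r)⌉ = ⌈82.794⌉ = 83 payments; the last is £177.21.
Total paid = 82·£223.07 + £177.21 = £18,468.95.
Total interest = total paid − principal = £18,468.95 − £13,850.00 = £4,618.95.

£4,619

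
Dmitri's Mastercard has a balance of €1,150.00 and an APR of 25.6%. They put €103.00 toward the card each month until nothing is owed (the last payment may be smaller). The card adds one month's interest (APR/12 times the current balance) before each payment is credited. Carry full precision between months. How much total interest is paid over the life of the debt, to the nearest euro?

€178

Monthly rate r = 25.6%/12 = 2.13333% = 0.0213333.
Payoff takes n = ⌈−ln(1 − rB₀/P)/ln(1+r)⌉ = ⌈12.888⌉ = 13 payments; the last is €91.59.
Total paid = 12·€103.00 + €91.59 = €1,327.59.
Total interest = total paid − principal = €1,327.59 − €1,150.00 = €177.59.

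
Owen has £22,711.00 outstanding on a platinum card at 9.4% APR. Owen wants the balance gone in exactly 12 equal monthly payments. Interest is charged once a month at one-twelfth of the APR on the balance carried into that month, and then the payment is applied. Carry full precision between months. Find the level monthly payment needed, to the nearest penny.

£1,990.33

Monthly rate r = 9.4%/12 = 0.783333% = 0.00783333.
Level-payment amortization: P = B₀·r / (1 − (1+r)^(−n)) = 22711.00·0.00783333 / (1 − 1.00783^(−12)).
Denominator 1 − (1+r)^(−12) = 0.0893837809.
P = 177.903 / 0.0893837809 ≈ 1990.33.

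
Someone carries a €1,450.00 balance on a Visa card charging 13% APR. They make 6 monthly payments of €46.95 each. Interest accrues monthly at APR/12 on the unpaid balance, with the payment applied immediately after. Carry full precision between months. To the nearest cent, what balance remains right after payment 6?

€1,257.40

Monthly rate r = 13%/12 = 1.08333% = 0.0108333.
Each month: B ← B·(1+r) − €46.95.
Month 1: interest €15.71; balance after payment €1,418.76.
Month 2: interest €15.37; balance after payment €1,387.18.
Month 3: interest €15.03; balance after payment €1,355.26.
Month 4: interest €14.68; balance after payment €1,322.99.
Month 5: interest €14.33; balance after payment €1,290.37.
Month 6: interest €13.98; balance after payment €1,257.40.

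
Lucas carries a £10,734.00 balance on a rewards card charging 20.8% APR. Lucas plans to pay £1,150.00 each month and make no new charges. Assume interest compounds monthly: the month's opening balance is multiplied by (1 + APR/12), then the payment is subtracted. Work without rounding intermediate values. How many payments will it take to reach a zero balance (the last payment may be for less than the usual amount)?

Monthly rate r = 20.8%/12 = 1.73333% = 0.0173333.
Recurrence: B ← B·(1+r) − £1,150.00.
Month 1: interest £186.06; balance after payment £9,770.06.
Month 2: interest £169.35; balance after payment £8,789.40.
Closed form: n = −ln(1 − rB₀/P)/ln(1+r) = −ln(0.83821)/ln(1.01733) ≈ 10.270, so the balance reaches zero during payment 11.

11 months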